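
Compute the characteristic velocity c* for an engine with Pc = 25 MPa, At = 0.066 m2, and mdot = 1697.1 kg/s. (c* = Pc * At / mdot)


c* = 25e6 * 0.066 / 1697.1 = 972 m/s

972 m/s


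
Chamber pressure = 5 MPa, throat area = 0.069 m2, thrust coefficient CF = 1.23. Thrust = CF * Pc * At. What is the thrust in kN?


F = 1.23 * 5e6 * 0.069 = 424350.0 N = 424.4 kN

424.4 kN


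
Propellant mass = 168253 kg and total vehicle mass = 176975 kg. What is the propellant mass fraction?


PMF = 168253 / 176975 = 0.951

0.951


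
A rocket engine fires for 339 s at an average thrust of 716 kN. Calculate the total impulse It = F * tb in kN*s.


It = 716 * 339 = 242724 kN*s

242724 kN*s


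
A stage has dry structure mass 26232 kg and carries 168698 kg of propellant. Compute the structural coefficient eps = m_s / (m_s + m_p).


eps = 26232 / (26232 + 168698) = 0.1346

0.1346


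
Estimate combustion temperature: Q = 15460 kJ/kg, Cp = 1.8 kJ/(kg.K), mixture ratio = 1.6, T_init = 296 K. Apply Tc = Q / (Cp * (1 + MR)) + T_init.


Tc = 15460 / (1.8 * (1 + 1.6)) + 296 = 3599 K

3599 K


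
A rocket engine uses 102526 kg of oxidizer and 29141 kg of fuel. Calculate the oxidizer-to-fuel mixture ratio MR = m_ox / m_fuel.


MR = 102526 / 29141 = 3.52

3.52


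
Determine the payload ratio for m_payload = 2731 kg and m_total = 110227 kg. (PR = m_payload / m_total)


PR = 2731 / 110227 = 0.0248

0.0248


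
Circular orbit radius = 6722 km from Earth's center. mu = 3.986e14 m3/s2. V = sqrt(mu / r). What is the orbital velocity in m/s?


V = sqrt(3.986e14 / 6722000) = 7701 m/s

7701 m/s


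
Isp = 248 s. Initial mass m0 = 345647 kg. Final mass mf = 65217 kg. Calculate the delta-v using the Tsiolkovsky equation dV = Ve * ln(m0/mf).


Ve = 248 * 9.81 = 2432.88 m/s
dV = 2432.88 * ln(345647/65217) = 4057 m/s

4057 m/s


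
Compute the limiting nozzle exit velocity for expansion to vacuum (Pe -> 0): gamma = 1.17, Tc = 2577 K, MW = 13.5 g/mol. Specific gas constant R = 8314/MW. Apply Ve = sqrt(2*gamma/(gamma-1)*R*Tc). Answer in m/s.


R = 8314 / 13.5 = 615.85 J/(kg.K)
Ve = sqrt(2 * 1.17 / (1.17 - 1) * 615.85 * 2577) = 4674 m/s

4674 m/s


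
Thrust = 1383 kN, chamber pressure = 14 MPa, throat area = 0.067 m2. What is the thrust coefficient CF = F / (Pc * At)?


CF = 1383000 / (14e6 * 0.067) = 1.47

1.47


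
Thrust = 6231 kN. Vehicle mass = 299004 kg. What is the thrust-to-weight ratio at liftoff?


TWR = 6231000 / (299004 * 9.81) = 2.12

2.12


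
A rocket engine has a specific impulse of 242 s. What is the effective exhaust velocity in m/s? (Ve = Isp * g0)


Ve = Isp * g0 = 242 * 9.81 = 2374.0 m/s

2374.0 m/s


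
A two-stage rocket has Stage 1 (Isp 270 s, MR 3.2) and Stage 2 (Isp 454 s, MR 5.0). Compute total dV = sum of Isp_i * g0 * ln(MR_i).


dV1 = 270 * 9.81 * ln(3.2) = 3080.8 m/s
dV2 = 454 * 9.81 * ln(5.0) = 7168.0 m/s
Total dV = 3080.8 + 7168.0 = 10248.8 m/s ~ 10249 m/s

10249 m/s


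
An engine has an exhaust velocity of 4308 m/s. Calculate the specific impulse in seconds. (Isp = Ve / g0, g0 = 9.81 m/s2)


Isp = Ve / g0 = 4308 / 9.81 = 439.1 s

439.1 s


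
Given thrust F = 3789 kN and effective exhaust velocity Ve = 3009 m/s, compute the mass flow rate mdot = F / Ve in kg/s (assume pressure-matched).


mdot = F / Ve = 3789000 / 3009 = 1259.2 kg/s

1259.2 kg/s


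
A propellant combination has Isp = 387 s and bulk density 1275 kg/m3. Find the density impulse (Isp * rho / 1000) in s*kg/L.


rho*Isp = 387 * 1275 / 1000 = 493 s*kg/L

493 s*kg/L


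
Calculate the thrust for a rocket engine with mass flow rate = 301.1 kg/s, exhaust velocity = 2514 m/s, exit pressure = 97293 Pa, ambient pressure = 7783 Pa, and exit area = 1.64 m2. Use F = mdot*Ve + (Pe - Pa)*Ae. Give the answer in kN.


F = 301.1 * 2514 + (97293 - 7783) * 1.64 = 903762.0 N = 903.8 kN

903.8 kN


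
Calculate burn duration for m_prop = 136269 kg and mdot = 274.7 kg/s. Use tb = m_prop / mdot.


tb = 136269 / 274.7 = 496.1 s

496.1 s


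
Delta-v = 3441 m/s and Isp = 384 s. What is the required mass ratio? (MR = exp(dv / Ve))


Ve = 384 * 9.81 = 3767.04 m/s
MR = exp(3441 / 3767.04) = 2.493

2.493


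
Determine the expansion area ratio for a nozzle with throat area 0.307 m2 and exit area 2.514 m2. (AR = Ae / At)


AR = 2.514 / 0.307 = 8.2

8.2


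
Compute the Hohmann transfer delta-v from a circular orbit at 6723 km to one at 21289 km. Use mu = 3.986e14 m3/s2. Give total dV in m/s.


V1 = sqrt(mu/r1) = 7699.94 m/s
dV1 = V1*(sqrt(2*r2/(r1+r2)) - 1) = 1793.16 m/s
V2 = sqrt(mu/r2) = 4327.04 m/s
dV2 = V2*(1 - sqrt(2*r1/(r1+r2))) = 1329.15 m/s
Total dV = 3122 m/s

3122 m/s


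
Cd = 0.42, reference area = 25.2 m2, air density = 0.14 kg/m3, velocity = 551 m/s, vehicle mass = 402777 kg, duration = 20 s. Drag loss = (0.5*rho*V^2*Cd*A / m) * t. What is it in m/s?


D = 0.5 * 0.14 * 551^2 * 0.42 * 25.2 = 224931.91 N
a = 224931.91 / 402777 = 0.5585 m/s2
dV = 0.5585 * 20 = 11.2 m/s

11.2 m/s


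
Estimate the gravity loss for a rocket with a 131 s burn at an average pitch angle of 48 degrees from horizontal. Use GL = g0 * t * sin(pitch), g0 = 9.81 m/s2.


GL = 9.81 * 131 * sin(48 deg) = 955 m/s

955 m/s


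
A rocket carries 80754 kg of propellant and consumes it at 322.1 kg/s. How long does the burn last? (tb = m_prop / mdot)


tb = 80754 / 322.1 = 250.7 s

250.7 s


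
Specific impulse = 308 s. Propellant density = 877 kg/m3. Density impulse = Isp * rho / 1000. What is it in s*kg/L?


rho*Isp = 308 * 877 / 1000 = 270 s*kg/L

270 s*kg/L


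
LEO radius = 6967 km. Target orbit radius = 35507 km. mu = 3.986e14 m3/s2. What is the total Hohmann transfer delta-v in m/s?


V1 = sqrt(mu/r1) = 7563.9 m/s
dV1 = V1*(sqrt(2*r2/(r1+r2)) - 1) = 2216.49 m/s
V2 = sqrt(mu/r2) = 3350.52 m/s
dV2 = V2*(1 - sqrt(2*r1/(r1+r2))) = 1431.46 m/s
Total dV = 3648 m/s

3648 m/s


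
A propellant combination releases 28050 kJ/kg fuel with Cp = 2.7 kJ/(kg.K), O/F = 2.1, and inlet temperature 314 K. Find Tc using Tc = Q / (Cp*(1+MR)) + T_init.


Tc = 28050 / (2.7 * (1 + 2.1)) + 314 = 3665 K

3665 K


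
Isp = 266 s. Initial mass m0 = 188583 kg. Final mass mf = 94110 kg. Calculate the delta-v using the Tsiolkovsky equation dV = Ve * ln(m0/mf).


Ve = 266 * 9.81 = 2609.46 m/s
dV = 2609.46 * ln(188583/94110) = 1814 m/s

1814 m/s


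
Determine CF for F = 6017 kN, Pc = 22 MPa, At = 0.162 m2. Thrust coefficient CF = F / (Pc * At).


CF = 6017000 / (22e6 * 0.162) = 1.69

1.69


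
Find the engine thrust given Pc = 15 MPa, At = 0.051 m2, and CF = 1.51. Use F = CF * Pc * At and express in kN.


F = 1.51 * 15e6 * 0.051 = 1.1552e+06 N = 1155.2 kN

1155.2 kN


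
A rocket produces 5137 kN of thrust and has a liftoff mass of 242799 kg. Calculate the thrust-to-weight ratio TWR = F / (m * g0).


TWR = 5137000 / (242799 * 9.81) = 2.16

2.16


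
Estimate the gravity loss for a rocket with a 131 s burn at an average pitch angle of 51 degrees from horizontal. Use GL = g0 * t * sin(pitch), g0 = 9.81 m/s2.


GL = 9.81 * 131 * sin(51 deg) = 999 m/s

999 m/s


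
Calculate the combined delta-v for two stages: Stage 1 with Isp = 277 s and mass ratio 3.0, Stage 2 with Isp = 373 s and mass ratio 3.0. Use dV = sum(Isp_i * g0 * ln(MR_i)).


dV1 = 277 * 9.81 * ln(3.0) = 2985.3 m/s
dV2 = 373 * 9.81 * ln(3.0) = 4020.0 m/s
Total dV = 2985.3 + 4020.0 = 7005.3 m/s ~ 7005 m/s

7005 m/s


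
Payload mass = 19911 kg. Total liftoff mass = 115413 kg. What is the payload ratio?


PR = 19911 / 115413 = 0.1725

0.1725


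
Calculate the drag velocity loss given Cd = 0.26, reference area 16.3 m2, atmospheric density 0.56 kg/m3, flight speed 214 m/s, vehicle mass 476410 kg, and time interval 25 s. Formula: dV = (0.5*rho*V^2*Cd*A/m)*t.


D = 0.5 * 0.56 * 214^2 * 0.26 * 16.3 = 54343.37 N
a = 54343.37 / 476410 = 0.1141 m/s2
dV = 0.1141 * 25 = 2.9 m/s

2.9 m/s


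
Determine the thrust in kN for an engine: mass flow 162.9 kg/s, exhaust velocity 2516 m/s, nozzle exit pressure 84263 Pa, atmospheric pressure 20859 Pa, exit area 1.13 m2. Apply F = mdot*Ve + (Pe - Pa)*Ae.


F = 162.9 * 2516 + (84263 - 20859) * 1.13 = 481503.0 N = 481.5 kN

481.5 kN


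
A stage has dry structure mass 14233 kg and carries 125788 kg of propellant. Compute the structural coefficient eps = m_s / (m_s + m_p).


eps = 14233 / (14233 + 125788) = 0.1016

0.1016


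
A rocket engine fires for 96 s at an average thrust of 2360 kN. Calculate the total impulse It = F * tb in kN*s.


It = 2360 * 96 = 226560 kN*s

226560 kN*s


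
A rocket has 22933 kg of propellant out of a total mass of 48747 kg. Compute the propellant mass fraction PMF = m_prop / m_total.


PMF = 22933 / 48747 = 0.47

0.47


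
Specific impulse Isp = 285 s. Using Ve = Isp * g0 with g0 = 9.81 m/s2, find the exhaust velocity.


Ve = Isp * g0 = 285 * 9.81 = 2795.9 m/s

2795.9 m/s


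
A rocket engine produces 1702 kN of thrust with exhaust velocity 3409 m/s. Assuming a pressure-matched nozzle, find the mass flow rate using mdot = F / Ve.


mdot = F / Ve = 1702000 / 3409 = 499.3 kg/s

499.3 kg/s


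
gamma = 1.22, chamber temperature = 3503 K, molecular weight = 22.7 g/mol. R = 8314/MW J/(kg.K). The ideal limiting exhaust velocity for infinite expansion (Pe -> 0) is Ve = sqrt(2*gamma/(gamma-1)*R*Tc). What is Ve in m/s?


R = 8314 / 22.7 = 366.26 J/(kg.K)
Ve = sqrt(2 * 1.22 / (1.22 - 1) * 366.26 * 3503) = 3772 m/s

3772 m/s


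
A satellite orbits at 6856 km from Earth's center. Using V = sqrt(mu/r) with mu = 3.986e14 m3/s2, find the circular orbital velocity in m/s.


V = sqrt(3.986e14 / 6856000) = 7625 m/s

7625 m/s


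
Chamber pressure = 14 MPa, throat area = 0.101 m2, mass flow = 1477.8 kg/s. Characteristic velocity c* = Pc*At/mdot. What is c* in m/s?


c* = 14e6 * 0.101 / 1477.8 = 957 m/s

957 m/s


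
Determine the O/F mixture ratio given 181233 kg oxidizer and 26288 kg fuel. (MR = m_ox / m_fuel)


MR = 181233 / 26288 = 6.89

6.89


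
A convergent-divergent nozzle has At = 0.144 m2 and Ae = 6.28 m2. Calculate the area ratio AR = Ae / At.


AR = 6.28 / 0.144 = 43.6

43.6


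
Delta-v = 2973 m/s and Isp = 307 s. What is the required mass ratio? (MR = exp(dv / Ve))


Ve = 307 * 9.81 = 3011.67 m/s
MR = exp(2973 / 3011.67) = 2.684

2.684


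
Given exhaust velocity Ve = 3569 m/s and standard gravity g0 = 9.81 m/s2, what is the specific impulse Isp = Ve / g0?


Isp = Ve / g0 = 3569 / 9.81 = 363.8 s

363.8 s


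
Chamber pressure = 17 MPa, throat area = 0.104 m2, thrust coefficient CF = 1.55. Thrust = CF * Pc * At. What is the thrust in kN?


F = 1.55 * 17e6 * 0.104 = 2.7404e+06 N = 2740.4 kN

2740.4 kN


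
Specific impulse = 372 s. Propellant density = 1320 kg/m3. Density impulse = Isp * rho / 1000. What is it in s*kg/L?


rho*Isp = 372 * 1320 / 1000 = 491 s*kg/L

491 s*kg/L


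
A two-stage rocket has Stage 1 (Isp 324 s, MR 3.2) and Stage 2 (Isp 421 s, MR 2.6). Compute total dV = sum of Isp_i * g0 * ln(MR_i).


dV1 = 324 * 9.81 * ln(3.2) = 3697.0 m/s
dV2 = 421 * 9.81 * ln(2.6) = 3946.3 m/s
Total dV = 3697.0 + 3946.3 = 7643.3 m/s ~ 7643 m/s

7643 m/s


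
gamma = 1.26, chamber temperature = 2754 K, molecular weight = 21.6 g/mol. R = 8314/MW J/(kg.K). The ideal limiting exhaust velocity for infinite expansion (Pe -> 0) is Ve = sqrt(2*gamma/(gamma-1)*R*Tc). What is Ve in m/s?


R = 8314 / 21.6 = 384.91 J/(kg.K)
Ve = sqrt(2 * 1.26 / (1.26 - 1) * 384.91 * 2754) = 3205 m/s

3205 m/s


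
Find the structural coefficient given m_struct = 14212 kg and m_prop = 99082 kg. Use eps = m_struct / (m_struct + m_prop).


eps = 14212 / (14212 + 99082) = 0.1254

0.1254


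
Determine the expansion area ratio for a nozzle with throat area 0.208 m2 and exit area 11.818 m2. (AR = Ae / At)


AR = 11.818 / 0.208 = 56.8

56.8


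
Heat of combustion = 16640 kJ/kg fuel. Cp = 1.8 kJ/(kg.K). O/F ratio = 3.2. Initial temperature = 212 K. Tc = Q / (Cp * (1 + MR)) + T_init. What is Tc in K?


Tc = 16640 / (1.8 * (1 + 3.2)) + 212 = 2413 K

2413 K


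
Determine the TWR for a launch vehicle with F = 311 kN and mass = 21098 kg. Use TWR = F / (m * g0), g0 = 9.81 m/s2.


TWR = 311000 / (21098 * 9.81) = 1.5

1.5


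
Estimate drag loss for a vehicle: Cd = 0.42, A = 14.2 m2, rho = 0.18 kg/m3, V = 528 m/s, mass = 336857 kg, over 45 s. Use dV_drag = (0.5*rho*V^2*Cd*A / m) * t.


D = 0.5 * 0.18 * 528^2 * 0.42 * 14.2 = 149640.1 N
a = 149640.1 / 336857 = 0.4442 m/s2
dV = 0.4442 * 45 = 20.0 m/s

20.0 m/s


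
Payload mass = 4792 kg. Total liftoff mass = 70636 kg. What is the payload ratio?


PR = 4792 / 70636 = 0.0678

0.0678


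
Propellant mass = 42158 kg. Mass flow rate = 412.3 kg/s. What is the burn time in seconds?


tb = 42158 / 412.3 = 102.3 s

102.3 s


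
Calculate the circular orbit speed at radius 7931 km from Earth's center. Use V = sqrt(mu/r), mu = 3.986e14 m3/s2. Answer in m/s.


V = sqrt(3.986e14 / 7931000) = 7089 m/s

7089 m/s


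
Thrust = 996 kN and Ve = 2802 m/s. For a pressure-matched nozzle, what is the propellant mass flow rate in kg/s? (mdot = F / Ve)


mdot = F / Ve = 996000 / 2802 = 355.5 kg/s

355.5 kg/s


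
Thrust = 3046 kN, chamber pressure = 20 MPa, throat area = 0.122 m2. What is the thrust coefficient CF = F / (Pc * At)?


CF = 3046000 / (20e6 * 0.122) = 1.25

1.25


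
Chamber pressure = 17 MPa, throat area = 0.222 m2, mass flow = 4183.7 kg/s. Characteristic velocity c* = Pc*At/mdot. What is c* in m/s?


c* = 17e6 * 0.222 / 4183.7 = 902 m/s

902 m/s


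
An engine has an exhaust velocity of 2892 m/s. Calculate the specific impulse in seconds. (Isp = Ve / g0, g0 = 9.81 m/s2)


Isp = Ve / g0 = 2892 / 9.81 = 294.8 s

294.8 s


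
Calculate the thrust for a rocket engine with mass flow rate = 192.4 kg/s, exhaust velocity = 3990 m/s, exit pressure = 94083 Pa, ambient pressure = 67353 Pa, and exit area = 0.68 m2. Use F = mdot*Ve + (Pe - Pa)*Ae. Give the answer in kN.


F = 192.4 * 3990 + (94083 - 67353) * 0.68 = 785852.0 N = 785.9 kN

785.9 kN


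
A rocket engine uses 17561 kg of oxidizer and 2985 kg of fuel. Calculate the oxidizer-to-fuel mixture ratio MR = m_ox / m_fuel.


MR = 17561 / 2985 = 5.88

5.88


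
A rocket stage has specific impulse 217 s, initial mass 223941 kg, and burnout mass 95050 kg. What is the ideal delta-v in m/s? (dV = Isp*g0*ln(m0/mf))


Ve = 217 * 9.81 = 2128.77 m/s
dV = 2128.77 * ln(223941/95050) = 1824 m/s

1824 m/s


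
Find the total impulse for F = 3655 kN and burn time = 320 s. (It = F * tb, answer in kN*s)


It = 3655 * 320 = 1169600 kN*s

1169600 kN*s


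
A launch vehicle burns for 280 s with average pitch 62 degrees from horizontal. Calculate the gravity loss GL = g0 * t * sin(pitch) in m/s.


GL = 9.81 * 280 * sin(62 deg) = 2425 m/s

2425 m/s


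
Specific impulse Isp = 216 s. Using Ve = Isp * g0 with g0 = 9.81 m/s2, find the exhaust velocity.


Ve = Isp * g0 = 216 * 9.81 = 2119.0 m/s

2119.0 m/s


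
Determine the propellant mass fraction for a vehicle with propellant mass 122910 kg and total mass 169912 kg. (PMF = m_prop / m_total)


PMF = 122910 / 169912 = 0.723

0.723


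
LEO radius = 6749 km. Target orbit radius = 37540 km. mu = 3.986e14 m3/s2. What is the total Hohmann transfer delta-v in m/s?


V1 = sqrt(mu/r1) = 7685.09 m/s
dV1 = V1*(sqrt(2*r2/(r1+r2)) - 1) = 2320.97 m/s
V2 = sqrt(mu/r2) = 3258.53 m/s
dV2 = V2*(1 - sqrt(2*r1/(r1+r2))) = 1459.62 m/s
Total dV = 3781 m/s

3781 m/s


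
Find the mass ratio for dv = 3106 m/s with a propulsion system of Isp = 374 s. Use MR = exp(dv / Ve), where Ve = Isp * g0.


Ve = 374 * 9.81 = 3668.94 m/s
MR = exp(3106 / 3668.94) = 2.332

2.332


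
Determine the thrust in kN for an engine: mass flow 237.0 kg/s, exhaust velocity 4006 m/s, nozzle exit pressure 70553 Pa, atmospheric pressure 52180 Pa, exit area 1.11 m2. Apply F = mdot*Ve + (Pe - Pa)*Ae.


F = 237.0 * 4006 + (70553 - 52180) * 1.11 = 969816.0 N = 969.8 kN

969.8 kN


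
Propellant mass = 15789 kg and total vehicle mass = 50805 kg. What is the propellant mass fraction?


PMF = 15789 / 50805 = 0.311

0.311


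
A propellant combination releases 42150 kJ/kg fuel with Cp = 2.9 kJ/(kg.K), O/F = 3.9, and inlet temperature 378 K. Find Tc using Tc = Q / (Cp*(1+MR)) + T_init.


Tc = 42150 / (2.9 * (1 + 3.9)) + 378 = 3344 K

3344 K


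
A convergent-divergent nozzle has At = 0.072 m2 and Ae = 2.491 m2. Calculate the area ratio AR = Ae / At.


AR = 2.491 / 0.072 = 34.6

34.6


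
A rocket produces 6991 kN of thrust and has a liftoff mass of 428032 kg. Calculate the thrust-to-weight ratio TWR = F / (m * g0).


TWR = 6991000 / (428032 * 9.81) = 1.66

1.66


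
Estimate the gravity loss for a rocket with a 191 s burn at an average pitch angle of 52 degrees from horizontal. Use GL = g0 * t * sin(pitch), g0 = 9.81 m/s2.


GL = 9.81 * 191 * sin(52 deg) = 1477 m/s

1477 m/s


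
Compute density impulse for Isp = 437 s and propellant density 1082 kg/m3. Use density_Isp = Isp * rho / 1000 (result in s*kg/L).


rho*Isp = 437 * 1082 / 1000 = 473 s*kg/L

473 s*kg/L


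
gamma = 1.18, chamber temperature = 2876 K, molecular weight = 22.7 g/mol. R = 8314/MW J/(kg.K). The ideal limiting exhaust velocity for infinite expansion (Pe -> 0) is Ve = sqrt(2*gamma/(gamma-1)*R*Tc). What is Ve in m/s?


R = 8314 / 22.7 = 366.26 J/(kg.K)
Ve = sqrt(2 * 1.18 / (1.18 - 1) * 366.26 * 2876) = 3716 m/s

3716 m/s


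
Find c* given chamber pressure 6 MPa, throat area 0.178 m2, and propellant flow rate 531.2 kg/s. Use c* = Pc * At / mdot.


c* = 6e6 * 0.178 / 531.2 = 2011 m/s

2011 m/s


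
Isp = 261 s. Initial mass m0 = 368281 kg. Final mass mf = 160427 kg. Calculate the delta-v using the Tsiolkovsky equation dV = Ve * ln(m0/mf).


Ve = 261 * 9.81 = 2560.41 m/s
dV = 2560.41 * ln(368281/160427) = 2128 m/s

2128 m/s


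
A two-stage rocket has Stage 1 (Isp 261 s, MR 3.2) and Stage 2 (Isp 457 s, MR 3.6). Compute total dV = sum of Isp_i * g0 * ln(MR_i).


dV1 = 261 * 9.81 * ln(3.2) = 2978.1 m/s
dV2 = 457 * 9.81 * ln(3.6) = 5742.6 m/s
Total dV = 2978.1 + 5742.6 = 8720.7 m/s ~ 8721 m/s

8721 m/s


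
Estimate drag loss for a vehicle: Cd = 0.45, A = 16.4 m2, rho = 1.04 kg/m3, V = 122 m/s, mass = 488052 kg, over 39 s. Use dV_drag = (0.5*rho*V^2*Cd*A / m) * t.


D = 0.5 * 1.04 * 122^2 * 0.45 * 16.4 = 57118.84 N
a = 57118.84 / 488052 = 0.117 m/s2
dV = 0.117 * 39 = 4.6 m/s

4.6 m/s


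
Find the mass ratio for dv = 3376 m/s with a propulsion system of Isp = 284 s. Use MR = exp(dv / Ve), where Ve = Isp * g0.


Ve = 284 * 9.81 = 2786.04 m/s
MR = exp(3376 / 2786.04) = 3.359

3.359


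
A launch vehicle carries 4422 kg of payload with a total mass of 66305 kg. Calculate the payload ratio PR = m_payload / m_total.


PR = 4422 / 66305 = 0.0667

0.0667


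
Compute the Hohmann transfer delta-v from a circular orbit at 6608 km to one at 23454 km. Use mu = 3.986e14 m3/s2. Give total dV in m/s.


V1 = sqrt(mu/r1) = 7766.65 m/s
dV1 = V1*(sqrt(2*r2/(r1+r2)) - 1) = 1935.06 m/s
V2 = sqrt(mu/r2) = 4122.5 m/s
dV2 = V2*(1 - sqrt(2*r1/(r1+r2))) = 1389.11 m/s
Total dV = 3324 m/s

3324 m/s


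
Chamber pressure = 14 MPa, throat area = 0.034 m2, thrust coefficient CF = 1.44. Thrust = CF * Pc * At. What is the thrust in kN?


F = 1.44 * 14e6 * 0.034 = 685440.0 N = 685.4 kN

685.4 kN


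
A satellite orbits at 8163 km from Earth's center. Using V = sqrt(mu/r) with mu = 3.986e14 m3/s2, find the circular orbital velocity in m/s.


V = sqrt(3.986e14 / 8163000) = 6988 m/s

6988 m/s


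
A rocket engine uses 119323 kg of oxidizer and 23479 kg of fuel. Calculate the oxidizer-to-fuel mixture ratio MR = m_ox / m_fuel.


MR = 119323 / 23479 = 5.08

5.08


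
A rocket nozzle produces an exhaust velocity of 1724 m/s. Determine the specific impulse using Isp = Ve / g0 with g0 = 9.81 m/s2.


Isp = Ve / g0 = 1724 / 9.81 = 175.7 s

175.7 s


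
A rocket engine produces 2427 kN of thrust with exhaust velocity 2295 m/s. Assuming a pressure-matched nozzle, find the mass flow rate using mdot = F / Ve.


mdot = F / Ve = 2427000 / 2295 = 1057.5 kg/s

1057.5 kg/s


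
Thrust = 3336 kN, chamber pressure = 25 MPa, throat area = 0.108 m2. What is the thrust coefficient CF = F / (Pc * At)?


CF = 3336000 / (25e6 * 0.108) = 1.24

1.24


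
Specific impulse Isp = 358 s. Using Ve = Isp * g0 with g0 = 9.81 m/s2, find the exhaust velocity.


Ve = Isp * g0 = 358 * 9.81 = 3512.0 m/s

3512.0 m/s


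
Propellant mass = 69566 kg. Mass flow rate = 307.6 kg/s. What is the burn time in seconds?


tb = 69566 / 307.6 = 226.2 s

226.2 s


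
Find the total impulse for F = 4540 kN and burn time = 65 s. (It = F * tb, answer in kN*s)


It = 4540 * 65 = 295100 kN*s

295100 kN*s


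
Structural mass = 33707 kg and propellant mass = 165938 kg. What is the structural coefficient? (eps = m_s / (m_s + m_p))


eps = 33707 / (33707 + 165938) = 0.1688

0.1688


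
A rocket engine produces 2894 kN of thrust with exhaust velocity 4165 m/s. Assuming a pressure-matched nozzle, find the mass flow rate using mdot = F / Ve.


mdot = F / Ve = 2894000 / 4165 = 694.8 kg/s

694.8 kg/s


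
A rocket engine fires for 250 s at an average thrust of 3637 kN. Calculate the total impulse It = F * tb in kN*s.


It = 3637 * 250 = 909250 kN*s

909250 kN*s


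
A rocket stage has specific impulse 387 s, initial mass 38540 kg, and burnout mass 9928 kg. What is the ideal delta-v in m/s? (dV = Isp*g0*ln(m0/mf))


Ve = 387 * 9.81 = 3796.47 m/s
dV = 3796.47 * ln(38540/9928) = 5149 m/s

5149 m/s


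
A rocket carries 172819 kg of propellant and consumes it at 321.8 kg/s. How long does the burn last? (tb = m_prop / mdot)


tb = 172819 / 321.8 = 537.0 s

537.0 s


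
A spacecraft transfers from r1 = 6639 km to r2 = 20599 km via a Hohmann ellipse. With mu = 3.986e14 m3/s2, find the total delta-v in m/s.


V1 = sqrt(mu/r1) = 7748.49 m/s
dV1 = V1*(sqrt(2*r2/(r1+r2)) - 1) = 1780.95 m/s
V2 = sqrt(mu/r2) = 4398.92 m/s
dV2 = V2*(1 - sqrt(2*r1/(r1+r2))) = 1327.6 m/s
Total dV = 3109 m/s

3109 m/s


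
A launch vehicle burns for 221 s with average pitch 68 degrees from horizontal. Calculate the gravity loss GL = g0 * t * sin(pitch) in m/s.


GL = 9.81 * 221 * sin(68 deg) = 2010 m/s

2010 m/s


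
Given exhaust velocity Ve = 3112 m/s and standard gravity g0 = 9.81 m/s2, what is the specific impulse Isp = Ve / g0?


Isp = Ve / g0 = 3112 / 9.81 = 317.2 s

317.2 s


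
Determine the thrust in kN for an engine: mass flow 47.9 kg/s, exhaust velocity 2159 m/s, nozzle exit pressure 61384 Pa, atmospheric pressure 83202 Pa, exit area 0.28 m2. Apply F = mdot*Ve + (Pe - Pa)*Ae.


F = 47.9 * 2159 + (61384 - 83202) * 0.28 = 97307.0 N = 97.3 kN

97.3 kN


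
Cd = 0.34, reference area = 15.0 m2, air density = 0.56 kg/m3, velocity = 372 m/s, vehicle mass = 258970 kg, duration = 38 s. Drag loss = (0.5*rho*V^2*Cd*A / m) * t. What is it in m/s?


D = 0.5 * 0.56 * 372^2 * 0.34 * 15.0 = 197612.35 N
a = 197612.35 / 258970 = 0.7631 m/s2
dV = 0.7631 * 38 = 29.0 m/s

29.0 m/s


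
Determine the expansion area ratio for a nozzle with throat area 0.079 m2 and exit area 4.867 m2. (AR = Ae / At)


AR = 4.867 / 0.079 = 61.6

61.6


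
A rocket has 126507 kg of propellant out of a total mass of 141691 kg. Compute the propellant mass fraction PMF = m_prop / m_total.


PMF = 126507 / 141691 = 0.893

0.893


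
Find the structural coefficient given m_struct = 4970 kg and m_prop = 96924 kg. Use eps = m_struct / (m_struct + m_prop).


eps = 4970 / (4970 + 96924) = 0.0488

0.0488


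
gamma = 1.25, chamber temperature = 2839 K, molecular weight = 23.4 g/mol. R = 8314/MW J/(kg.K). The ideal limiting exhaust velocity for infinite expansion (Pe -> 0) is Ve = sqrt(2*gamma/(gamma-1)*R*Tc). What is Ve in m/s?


R = 8314 / 23.4 = 355.3 J/(kg.K)
Ve = sqrt(2 * 1.25 / (1.25 - 1) * 355.3 * 2839) = 3176 m/s

3176 m/s


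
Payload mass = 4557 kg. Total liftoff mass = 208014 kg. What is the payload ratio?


PR = 4557 / 208014 = 0.0219

0.0219


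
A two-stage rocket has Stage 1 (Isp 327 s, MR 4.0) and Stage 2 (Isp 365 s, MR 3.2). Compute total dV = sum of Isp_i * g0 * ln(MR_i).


dV1 = 327 * 9.81 * ln(4.0) = 4447.1 m/s
dV2 = 365 * 9.81 * ln(3.2) = 4164.8 m/s
Total dV = 4447.1 + 4164.8 = 8611.9 m/s ~ 8612 m/s

8612 m/s


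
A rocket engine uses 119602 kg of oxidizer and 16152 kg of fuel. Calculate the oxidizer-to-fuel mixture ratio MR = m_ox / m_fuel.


MR = 119602 / 16152 = 7.4

7.4


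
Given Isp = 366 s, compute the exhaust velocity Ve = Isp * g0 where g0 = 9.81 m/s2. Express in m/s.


Ve = Isp * g0 = 366 * 9.81 = 3590.5 m/s

3590.5 m/s


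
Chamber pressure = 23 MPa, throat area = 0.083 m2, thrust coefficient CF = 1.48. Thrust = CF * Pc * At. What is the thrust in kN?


F = 1.48 * 23e6 * 0.083 = 2.8253e+06 N = 2825.3 kN

2825.3 kN


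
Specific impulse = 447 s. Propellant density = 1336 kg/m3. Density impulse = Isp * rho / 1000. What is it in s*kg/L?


rho*Isp = 447 * 1336 / 1000 = 597 s*kg/L

597 s*kg/L


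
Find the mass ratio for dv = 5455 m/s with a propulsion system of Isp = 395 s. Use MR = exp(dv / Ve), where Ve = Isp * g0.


Ve = 395 * 9.81 = 3874.95 m/s
MR = exp(5455 / 3874.95) = 4.087

4.087


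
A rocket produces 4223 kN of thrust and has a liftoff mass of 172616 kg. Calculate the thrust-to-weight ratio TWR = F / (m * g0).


TWR = 4223000 / (172616 * 9.81) = 2.49

2.49


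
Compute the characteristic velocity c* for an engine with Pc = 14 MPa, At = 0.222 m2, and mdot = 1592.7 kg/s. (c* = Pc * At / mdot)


c* = 14e6 * 0.222 / 1592.7 = 1951 m/s

1951 m/s


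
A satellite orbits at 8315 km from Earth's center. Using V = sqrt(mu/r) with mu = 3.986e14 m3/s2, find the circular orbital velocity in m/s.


V = sqrt(3.986e14 / 8315000) = 6924 m/s

6924 m/s


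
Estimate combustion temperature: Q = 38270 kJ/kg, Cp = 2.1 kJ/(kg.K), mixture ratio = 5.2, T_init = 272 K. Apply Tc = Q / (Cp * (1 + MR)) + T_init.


Tc = 38270 / (2.1 * (1 + 5.2)) + 272 = 3211 K

3211 K


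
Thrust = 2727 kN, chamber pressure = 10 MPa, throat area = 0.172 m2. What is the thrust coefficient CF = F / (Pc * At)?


CF = 2727000 / (10e6 * 0.172) = 1.59

1.59


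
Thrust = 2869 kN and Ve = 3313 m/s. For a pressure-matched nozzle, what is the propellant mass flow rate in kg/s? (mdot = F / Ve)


mdot = F / Ve = 2869000 / 3313 = 866.0 kg/s

866.0 kg/s


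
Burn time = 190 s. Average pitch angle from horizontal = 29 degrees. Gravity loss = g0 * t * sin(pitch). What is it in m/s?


GL = 9.81 * 190 * sin(29 deg) = 904 m/s

904 m/s


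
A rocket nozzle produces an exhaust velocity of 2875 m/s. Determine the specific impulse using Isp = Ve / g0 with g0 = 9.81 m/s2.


Isp = Ve / g0 = 2875 / 9.81 = 293.1 s

293.1 s


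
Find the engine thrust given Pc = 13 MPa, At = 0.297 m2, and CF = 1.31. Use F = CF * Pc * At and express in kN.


F = 1.31 * 13e6 * 0.297 = 5.0579e+06 N = 5057.9 kN

5057.9 kN


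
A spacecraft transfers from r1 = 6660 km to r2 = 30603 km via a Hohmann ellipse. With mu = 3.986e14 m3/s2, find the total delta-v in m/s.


V1 = sqrt(mu/r1) = 7736.27 m/s
dV1 = V1*(sqrt(2*r2/(r1+r2)) - 1) = 2178.66 m/s
V2 = sqrt(mu/r2) = 3609.0 m/s
dV2 = V2*(1 - sqrt(2*r1/(r1+r2))) = 1451.25 m/s
Total dV = 3630 m/s

3630 m/s


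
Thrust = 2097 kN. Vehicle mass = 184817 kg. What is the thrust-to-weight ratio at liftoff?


TWR = 2097000 / (184817 * 9.81) = 1.16

1.16


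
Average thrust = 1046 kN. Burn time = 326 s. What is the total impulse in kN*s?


It = 1046 * 326 = 340996 kN*s

340996 kN*s


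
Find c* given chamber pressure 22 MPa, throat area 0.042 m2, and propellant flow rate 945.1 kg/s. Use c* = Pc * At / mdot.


c* = 22e6 * 0.042 / 945.1 = 978 m/s

978 m/s


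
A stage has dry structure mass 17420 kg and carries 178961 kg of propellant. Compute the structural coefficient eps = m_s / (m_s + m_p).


eps = 17420 / (17420 + 178961) = 0.0887

0.0887


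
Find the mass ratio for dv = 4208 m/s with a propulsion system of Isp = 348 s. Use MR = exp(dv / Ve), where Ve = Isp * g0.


Ve = 348 * 9.81 = 3413.88 m/s
MR = exp(4208 / 3413.88) = 3.43

3.43


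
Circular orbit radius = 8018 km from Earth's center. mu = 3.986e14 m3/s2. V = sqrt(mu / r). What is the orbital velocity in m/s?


V = sqrt(3.986e14 / 8018000) = 7051 m/s

7051 m/s


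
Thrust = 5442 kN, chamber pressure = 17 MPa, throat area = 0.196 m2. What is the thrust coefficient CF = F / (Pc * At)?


CF = 5442000 / (17e6 * 0.196) = 1.63

1.63


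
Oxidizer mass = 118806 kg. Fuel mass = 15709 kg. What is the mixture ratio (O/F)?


MR = 118806 / 15709 = 7.56

7.56


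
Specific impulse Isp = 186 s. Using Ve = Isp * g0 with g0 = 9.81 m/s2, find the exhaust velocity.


Ve = Isp * g0 = 186 * 9.81 = 1824.7 m/s

1824.7 m/s


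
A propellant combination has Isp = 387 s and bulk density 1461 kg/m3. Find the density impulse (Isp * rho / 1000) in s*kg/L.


rho*Isp = 387 * 1461 / 1000 = 565 s*kg/L

565 s*kg/L


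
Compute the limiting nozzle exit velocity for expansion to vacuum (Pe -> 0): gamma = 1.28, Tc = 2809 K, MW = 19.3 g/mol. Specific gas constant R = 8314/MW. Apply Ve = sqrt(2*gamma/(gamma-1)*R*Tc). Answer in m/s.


R = 8314 / 19.3 = 430.78 J/(kg.K)
Ve = sqrt(2 * 1.28 / (1.28 - 1) * 430.78 * 2809) = 3326 m/s

3326 m/s


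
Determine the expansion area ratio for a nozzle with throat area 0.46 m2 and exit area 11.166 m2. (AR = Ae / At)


AR = 11.166 / 0.46 = 24.3

24.3


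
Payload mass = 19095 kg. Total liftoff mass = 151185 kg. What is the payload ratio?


PR = 19095 / 151185 = 0.1263

0.1263


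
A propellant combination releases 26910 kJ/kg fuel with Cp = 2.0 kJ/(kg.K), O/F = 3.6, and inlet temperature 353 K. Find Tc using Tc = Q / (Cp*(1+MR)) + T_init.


Tc = 26910 / (2.0 * (1 + 3.6)) + 353 = 3278 K

3278 K


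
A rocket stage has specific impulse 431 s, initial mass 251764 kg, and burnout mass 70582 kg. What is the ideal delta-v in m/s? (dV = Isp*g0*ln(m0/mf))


Ve = 431 * 9.81 = 4228.11 m/s
dV = 4228.11 * ln(251764/70582) = 5377 m/s

5377 m/s


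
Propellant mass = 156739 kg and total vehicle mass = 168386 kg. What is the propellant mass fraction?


PMF = 156739 / 168386 = 0.931

0.931


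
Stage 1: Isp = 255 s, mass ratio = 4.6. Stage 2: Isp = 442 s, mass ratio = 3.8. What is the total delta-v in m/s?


dV1 = 255 * 9.81 * ln(4.6) = 3817.5 m/s
dV2 = 442 * 9.81 * ln(3.8) = 5788.6 m/s
Total dV = 3817.5 + 5788.6 = 9606.1 m/s ~ 9606 m/s

9606 m/s


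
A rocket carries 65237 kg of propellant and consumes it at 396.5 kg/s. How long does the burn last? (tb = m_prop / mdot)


tb = 65237 / 396.5 = 164.5 s

164.5 s


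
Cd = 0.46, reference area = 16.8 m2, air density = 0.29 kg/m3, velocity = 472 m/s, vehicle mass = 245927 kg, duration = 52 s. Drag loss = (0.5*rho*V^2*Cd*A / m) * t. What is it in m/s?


D = 0.5 * 0.29 * 472^2 * 0.46 * 16.8 = 249642.84 N
a = 249642.84 / 245927 = 1.0151 m/s2
dV = 1.0151 * 52 = 52.8 m/s

52.8 m/s


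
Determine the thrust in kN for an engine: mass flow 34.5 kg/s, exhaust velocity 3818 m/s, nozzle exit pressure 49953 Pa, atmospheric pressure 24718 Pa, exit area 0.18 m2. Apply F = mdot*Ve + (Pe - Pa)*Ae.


F = 34.5 * 3818 + (49953 - 24718) * 0.18 = 136263.0 N = 136.3 kN

136.3 kN


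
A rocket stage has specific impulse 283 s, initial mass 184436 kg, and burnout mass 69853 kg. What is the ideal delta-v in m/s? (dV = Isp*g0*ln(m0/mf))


Ve = 283 * 9.81 = 2776.23 m/s
dV = 2776.23 * ln(184436/69853) = 2695 m/s

2695 m/s


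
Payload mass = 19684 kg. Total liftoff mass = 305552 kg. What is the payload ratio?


PR = 19684 / 305552 = 0.0644

0.0644


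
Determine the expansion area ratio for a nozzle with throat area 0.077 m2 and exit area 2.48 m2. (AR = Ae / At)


AR = 2.48 / 0.077 = 32.2

32.2


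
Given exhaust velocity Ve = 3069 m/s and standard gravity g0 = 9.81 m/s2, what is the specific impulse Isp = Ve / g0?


Isp = Ve / g0 = 3069 / 9.81 = 312.8 s

312.8 s


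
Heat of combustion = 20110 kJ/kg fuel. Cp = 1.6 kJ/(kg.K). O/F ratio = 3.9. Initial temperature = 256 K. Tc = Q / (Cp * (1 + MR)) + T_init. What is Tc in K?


Tc = 20110 / (1.6 * (1 + 3.9)) + 256 = 2821 K

2821 K


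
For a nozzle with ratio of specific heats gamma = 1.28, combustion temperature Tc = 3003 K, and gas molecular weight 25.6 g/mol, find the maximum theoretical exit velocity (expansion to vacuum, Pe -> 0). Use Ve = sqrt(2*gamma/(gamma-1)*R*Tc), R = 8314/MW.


R = 8314 / 25.6 = 324.77 J/(kg.K)
Ve = sqrt(2 * 1.28 / (1.28 - 1) * 324.77 * 3003) = 2986 m/s

2986 m/s


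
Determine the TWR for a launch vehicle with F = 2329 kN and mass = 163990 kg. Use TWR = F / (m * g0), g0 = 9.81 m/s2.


TWR = 2329000 / (163990 * 9.81) = 1.45

1.45


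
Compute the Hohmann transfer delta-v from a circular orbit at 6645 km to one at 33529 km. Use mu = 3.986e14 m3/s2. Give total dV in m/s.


V1 = sqrt(mu/r1) = 7745.0 m/s
dV1 = V1*(sqrt(2*r2/(r1+r2)) - 1) = 2261.31 m/s
V2 = sqrt(mu/r2) = 3447.93 m/s
dV2 = V2*(1 - sqrt(2*r1/(r1+r2))) = 1464.81 m/s
Total dV = 3726 m/s

3726 m/s


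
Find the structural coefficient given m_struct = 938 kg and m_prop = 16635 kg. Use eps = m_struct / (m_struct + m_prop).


eps = 938 / (938 + 16635) = 0.0534

0.0534


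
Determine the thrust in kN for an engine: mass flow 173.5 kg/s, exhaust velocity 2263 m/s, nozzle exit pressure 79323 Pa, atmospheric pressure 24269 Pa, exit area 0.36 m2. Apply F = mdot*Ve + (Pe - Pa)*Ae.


F = 173.5 * 2263 + (79323 - 24269) * 0.36 = 412450.0 N = 412.4 kN

412.4 kN


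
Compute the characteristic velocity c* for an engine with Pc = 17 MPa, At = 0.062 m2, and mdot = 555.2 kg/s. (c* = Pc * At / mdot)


c* = 17e6 * 0.062 / 555.2 = 1898 m/s

1898 m/s


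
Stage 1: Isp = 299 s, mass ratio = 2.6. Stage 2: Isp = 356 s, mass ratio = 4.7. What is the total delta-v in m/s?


dV1 = 299 * 9.81 * ln(2.6) = 2802.7 m/s
dV2 = 356 * 9.81 * ln(4.7) = 5404.6 m/s
Total dV = 2802.7 + 5404.6 = 8207.3 m/s ~ 8207 m/s

8207 m/s


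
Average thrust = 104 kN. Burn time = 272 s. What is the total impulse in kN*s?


It = 104 * 272 = 28288 kN*s

28288 kN*s


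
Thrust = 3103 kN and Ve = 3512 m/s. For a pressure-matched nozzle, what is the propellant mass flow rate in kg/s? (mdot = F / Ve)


mdot = F / Ve = 3103000 / 3512 = 883.5 kg/s

883.5 kg/s


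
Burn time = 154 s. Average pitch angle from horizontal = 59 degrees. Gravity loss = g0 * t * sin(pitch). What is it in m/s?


GL = 9.81 * 154 * sin(59 deg) = 1295 m/s

1295 m/s


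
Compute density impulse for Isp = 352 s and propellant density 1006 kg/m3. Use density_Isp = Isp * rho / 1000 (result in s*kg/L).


rho*Isp = 352 * 1006 / 1000 = 354 s*kg/L

354 s*kg/L


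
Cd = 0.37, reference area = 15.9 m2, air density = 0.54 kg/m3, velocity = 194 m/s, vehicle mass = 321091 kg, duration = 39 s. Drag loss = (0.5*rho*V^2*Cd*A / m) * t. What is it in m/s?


D = 0.5 * 0.54 * 194^2 * 0.37 * 15.9 = 59781.4 N
a = 59781.4 / 321091 = 0.1862 m/s2
dV = 0.1862 * 39 = 7.3 m/s

7.3 m/s


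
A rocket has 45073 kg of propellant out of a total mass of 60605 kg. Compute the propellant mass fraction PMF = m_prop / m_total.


PMF = 45073 / 60605 = 0.744

0.744


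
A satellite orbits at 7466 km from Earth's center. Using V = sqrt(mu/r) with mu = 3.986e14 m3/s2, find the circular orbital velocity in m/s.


V = sqrt(3.986e14 / 7466000) = 7307 m/s

7307 m/s


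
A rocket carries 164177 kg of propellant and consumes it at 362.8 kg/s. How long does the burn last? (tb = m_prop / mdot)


tb = 164177 / 362.8 = 452.5 s

452.5 s


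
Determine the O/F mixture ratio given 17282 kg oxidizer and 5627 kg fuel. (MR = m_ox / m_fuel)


MR = 17282 / 5627 = 3.07

3.07


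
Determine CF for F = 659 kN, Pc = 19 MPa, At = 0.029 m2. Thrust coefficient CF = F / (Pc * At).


CF = 659000 / (19e6 * 0.029) = 1.2

1.2


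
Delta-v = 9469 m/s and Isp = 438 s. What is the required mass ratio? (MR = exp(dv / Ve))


Ve = 438 * 9.81 = 4296.78 m/s
MR = exp(9469 / 4296.78) = 9.059

9.059


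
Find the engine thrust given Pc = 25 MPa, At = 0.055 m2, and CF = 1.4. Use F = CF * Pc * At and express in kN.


F = 1.4 * 25e6 * 0.055 = 1.9250e+06 N = 1925.0 kN

1925.0 kN


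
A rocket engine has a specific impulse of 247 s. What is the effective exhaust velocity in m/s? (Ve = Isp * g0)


Ve = Isp * g0 = 247 * 9.81 = 2423.1 m/s

2423.1 m/s


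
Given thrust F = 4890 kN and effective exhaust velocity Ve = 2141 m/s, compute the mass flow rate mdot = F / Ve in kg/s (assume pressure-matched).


mdot = F / Ve = 4890000 / 2141 = 2284.0 kg/s

2284.0 kg/s


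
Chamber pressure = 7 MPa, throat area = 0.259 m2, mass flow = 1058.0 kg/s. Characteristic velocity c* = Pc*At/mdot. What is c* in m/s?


c* = 7e6 * 0.259 / 1058.0 = 1714 m/s

1714 m/s


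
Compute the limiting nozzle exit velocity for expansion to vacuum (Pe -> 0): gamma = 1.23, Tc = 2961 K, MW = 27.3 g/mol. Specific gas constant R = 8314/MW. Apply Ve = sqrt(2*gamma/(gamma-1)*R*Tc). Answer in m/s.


R = 8314 / 27.3 = 304.54 J/(kg.K)
Ve = sqrt(2 * 1.23 / (1.23 - 1) * 304.54 * 2961) = 3106 m/s

3106 m/s


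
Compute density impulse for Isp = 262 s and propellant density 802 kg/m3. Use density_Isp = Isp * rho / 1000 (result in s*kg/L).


rho*Isp = 262 * 802 / 1000 = 210 s*kg/L

210 s*kg/L


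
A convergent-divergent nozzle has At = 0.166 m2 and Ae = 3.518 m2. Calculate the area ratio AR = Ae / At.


AR = 3.518 / 0.166 = 21.2

21.2


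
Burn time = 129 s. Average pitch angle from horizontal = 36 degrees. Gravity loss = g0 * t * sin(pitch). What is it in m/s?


GL = 9.81 * 129 * sin(36 deg) = 744 m/s

744 m/s


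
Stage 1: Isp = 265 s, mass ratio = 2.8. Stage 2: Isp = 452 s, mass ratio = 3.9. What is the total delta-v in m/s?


dV1 = 265 * 9.81 * ln(2.8) = 2676.7 m/s
dV2 = 452 * 9.81 * ln(3.9) = 6034.7 m/s
Total dV = 2676.7 + 6034.7 = 8711.4 m/s ~ 8711 m/s

8711 m/s


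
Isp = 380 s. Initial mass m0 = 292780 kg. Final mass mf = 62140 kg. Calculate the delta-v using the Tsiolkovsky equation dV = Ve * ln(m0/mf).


Ve = 380 * 9.81 = 3727.8 m/s
dV = 3727.8 * ln(292780/62140) = 5778 m/s

5778 m/s


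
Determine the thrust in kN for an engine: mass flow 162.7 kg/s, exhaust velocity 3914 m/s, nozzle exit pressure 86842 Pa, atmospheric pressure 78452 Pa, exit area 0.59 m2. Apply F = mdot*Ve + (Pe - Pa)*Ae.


F = 162.7 * 3914 + (86842 - 78452) * 0.59 = 641758.0 N = 641.8 kN

641.8 kN


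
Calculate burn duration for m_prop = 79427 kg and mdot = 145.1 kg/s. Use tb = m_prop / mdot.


tb = 79427 / 145.1 = 547.4 s

547.4 s


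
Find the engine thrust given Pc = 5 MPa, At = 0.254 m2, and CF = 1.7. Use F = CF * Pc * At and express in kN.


F = 1.7 * 5e6 * 0.254 = 2.1590e+06 N = 2159.0 kN

2159.0 kN


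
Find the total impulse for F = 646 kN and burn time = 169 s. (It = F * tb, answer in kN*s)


It = 646 * 169 = 109174 kN*s

109174 kN*s


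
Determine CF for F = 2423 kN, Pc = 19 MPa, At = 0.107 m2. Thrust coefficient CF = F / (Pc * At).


CF = 2423000 / (19e6 * 0.107) = 1.19

1.19


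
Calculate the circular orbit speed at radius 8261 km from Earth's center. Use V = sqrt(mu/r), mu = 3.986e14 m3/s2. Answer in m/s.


V = sqrt(3.986e14 / 8261000) = 6946 m/s

6946 m/s
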